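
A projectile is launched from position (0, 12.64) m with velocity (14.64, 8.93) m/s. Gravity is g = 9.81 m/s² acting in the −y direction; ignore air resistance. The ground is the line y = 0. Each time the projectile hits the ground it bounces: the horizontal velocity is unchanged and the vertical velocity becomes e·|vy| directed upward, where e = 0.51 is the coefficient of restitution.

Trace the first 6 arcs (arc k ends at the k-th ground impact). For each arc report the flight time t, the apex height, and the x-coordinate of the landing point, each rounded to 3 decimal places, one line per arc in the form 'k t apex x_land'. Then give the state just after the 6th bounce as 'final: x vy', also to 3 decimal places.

Arc 1: start y=12.640, vy=8.930 → t=2.756, apex=16.704, x_land=40.344, impact vy=-18.104
  bounce: vy ← 0.51·18.104 = 9.233
Arc 2: start y=0.000, vy=9.233 → t=1.882, apex=4.345, x_land=67.901, impact vy=-9.233
  bounce: vy ← 0.51·9.233 = 4.709
Arc 3: start y=0.000, vy=4.709 → t=0.960, apex=1.130, x_land=81.955, impact vy=-4.709
  bounce: vy ← 0.51·4.709 = 2.401
Arc 4: start y=0.000, vy=2.401 → t=0.490, apex=0.294, x_land=89.123, impact vy=-2.401
  bounce: vy ← 0.51·2.401 = 1.225
Arc 5: start y=0.000, vy=1.225 → t=0.250, apex=0.076, x_land=92.779, impact vy=-1.225
  bounce: vy ← 0.51·1.225 = 0.625
Arc 6: start y=0.000, vy=0.625 → t=0.127, apex=0.020, x_land=94.643, impact vy=-0.625
  bounce: vy ← 0.51·0.625 = 0.319

1 2.756 16.704 40.344
2 1.882 4.345 67.901
3 0.960 1.130 81.955
4 0.490 0.294 89.123
5 0.250 0.076 92.779
6 0.127 0.020 94.643
final: 94.643 0.319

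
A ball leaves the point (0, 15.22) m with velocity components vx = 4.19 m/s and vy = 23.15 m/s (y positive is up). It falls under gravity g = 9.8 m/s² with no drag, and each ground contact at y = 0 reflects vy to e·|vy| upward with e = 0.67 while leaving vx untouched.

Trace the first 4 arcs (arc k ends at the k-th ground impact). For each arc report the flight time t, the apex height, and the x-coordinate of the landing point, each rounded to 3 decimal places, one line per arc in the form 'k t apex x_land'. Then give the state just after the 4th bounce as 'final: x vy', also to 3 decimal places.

Arc 1: start y=15.220, vy=23.150 → t=5.310, apex=42.563, x_land=22.247, impact vy=-28.883
  bounce: vy ← 0.67·28.883 = 19.352
Arc 2: start y=0.000, vy=19.352 → t=3.949, apex=19.107, x_land=38.794, impact vy=-19.352
  bounce: vy ← 0.67·19.352 = 12.966
Arc 3: start y=0.000, vy=12.966 → t=2.646, apex=8.577, x_land=49.881, impact vy=-12.966
  bounce: vy ← 0.67·12.966 = 8.687
Arc 4: start y=0.000, vy=8.687 → t=1.773, apex=3.850, x_land=57.310, impact vy=-8.687
  bounce: vy ← 0.67·8.687 = 5.820

1 5.310 42.563 22.247
2 3.949 19.107 38.794
3 2.646 8.577 49.881
4 1.773 3.850 57.310
final: 57.310 5.820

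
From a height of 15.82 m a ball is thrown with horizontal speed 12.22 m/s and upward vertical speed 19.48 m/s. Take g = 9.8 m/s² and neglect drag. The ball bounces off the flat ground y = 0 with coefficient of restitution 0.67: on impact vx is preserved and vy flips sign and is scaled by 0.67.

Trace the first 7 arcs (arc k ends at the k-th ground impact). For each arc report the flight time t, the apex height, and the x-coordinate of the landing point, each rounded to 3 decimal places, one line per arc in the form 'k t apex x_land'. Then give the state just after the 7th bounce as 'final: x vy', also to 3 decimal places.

Arc 1: start y=15.820, vy=19.480 → t=4.667, apex=35.181, x_land=57.034, impact vy=-26.259
  bounce: vy ← 0.67·26.259 = 17.594
Arc 2: start y=0.000, vy=17.594 → t=3.591, apex=15.793, x_land=100.910, impact vy=-17.594
  bounce: vy ← 0.67·17.594 = 11.788
Arc 3: start y=0.000, vy=11.788 → t=2.406, apex=7.089, x_land=130.307, impact vy=-11.788
  bounce: vy ← 0.67·11.788 = 7.898
Arc 4: start y=0.000, vy=7.898 → t=1.612, apex=3.182, x_land=150.003, impact vy=-7.898
  bounce: vy ← 0.67·7.898 = 5.292
Arc 5: start y=0.000, vy=5.292 → t=1.080, apex=1.429, x_land=163.200, impact vy=-5.292
  bounce: vy ← 0.67·5.292 = 3.545
Arc 6: start y=0.000, vy=3.545 → t=0.724, apex=0.641, x_land=172.041, impact vy=-3.545
  bounce: vy ← 0.67·3.545 = 2.375
Arc 7: start y=0.000, vy=2.375 → t=0.485, apex=0.288, x_land=177.965, impact vy=-2.375
  bounce: vy ← 0.67·2.375 = 1.591

1 4.667 35.181 57.034
2 3.591 15.793 100.910
3 2.406 7.089 130.307
4 1.612 3.182 150.003
5 1.080 1.429 163.200
6 0.724 0.641 172.041
7 0.485 0.288 177.965
final: 177.965 1.591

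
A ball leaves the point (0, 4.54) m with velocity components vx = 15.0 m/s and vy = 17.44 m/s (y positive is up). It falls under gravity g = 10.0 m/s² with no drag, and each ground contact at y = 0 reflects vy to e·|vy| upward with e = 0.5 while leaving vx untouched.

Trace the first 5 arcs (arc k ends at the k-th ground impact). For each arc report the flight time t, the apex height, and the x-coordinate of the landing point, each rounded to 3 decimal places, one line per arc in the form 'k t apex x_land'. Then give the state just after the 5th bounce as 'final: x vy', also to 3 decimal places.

Arc 1: start y=4.540, vy=17.440 → t=3.731, apex=19.748, x_land=55.970, impact vy=-19.873
  bounce: vy ← 0.5·19.873 = 9.937
Arc 2: start y=0.000, vy=9.937 → t=1.987, apex=4.937, x_land=85.780, impact vy=-9.937
  bounce: vy ← 0.5·9.937 = 4.968
Arc 3: start y=0.000, vy=4.968 → t=0.994, apex=1.234, x_land=100.685, impact vy=-4.968
  bounce: vy ← 0.5·4.968 = 2.484
Arc 4: start y=0.000, vy=2.484 → t=0.497, apex=0.309, x_land=108.138, impact vy=-2.484
  bounce: vy ← 0.5·2.484 = 1.242
Arc 5: start y=0.000, vy=1.242 → t=0.248, apex=0.077, x_land=111.864, impact vy=-1.242
  bounce: vy ← 0.5·1.242 = 0.621

1 3.731 19.748 55.970
2 1.987 4.937 85.780
3 0.994 1.234 100.685
4 0.497 0.309 108.138
5 0.248 0.077 111.864
final: 111.864 0.621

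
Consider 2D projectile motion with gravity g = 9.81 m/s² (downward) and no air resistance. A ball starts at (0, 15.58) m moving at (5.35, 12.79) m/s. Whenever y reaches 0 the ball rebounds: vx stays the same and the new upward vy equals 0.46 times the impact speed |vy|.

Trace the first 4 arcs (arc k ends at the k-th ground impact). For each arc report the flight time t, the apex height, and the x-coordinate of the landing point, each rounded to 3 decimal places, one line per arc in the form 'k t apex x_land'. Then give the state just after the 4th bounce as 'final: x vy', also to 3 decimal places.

Arc 1: start y=15.580, vy=12.790 → t=3.512, apex=23.918, x_land=18.789, impact vy=-21.662
  bounce: vy ← 0.46·21.662 = 9.965
Arc 2: start y=0.000, vy=9.965 → t=2.032, apex=5.061, x_land=29.658, impact vy=-9.965
  bounce: vy ← 0.46·9.965 = 4.584
Arc 3: start y=0.000, vy=4.584 → t=0.935, apex=1.071, x_land=34.658, impact vy=-4.584
  bounce: vy ← 0.46·4.584 = 2.109
Arc 4: start y=0.000, vy=2.109 → t=0.430, apex=0.227, x_land=36.957, impact vy=-2.109
  bounce: vy ← 0.46·2.109 = 0.970

1 3.512 23.918 18.789
2 2.032 5.061 29.658
3 0.935 1.071 34.658
4 0.430 0.227 36.957
final: 36.957 0.970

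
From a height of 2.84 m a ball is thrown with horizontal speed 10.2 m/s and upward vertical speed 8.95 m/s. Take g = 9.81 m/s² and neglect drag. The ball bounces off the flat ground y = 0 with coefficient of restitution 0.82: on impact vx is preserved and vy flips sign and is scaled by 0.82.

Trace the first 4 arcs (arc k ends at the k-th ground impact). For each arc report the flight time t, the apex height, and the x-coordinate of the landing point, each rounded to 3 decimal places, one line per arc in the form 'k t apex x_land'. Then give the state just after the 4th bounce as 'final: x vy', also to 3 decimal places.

1 2.100 6.923 21.423
2 1.948 4.655 41.296
3 1.598 3.130 57.592
4 1.310 2.105 70.955
final: 70.955 5.269

Arc 1: start y=2.840, vy=8.950 → t=2.100, apex=6.923, x_land=21.423, impact vy=-11.654
  bounce: vy ← 0.82·11.654 = 9.557
Arc 2: start y=0.000, vy=9.557 → t=1.948, apex=4.655, x_land=41.296, impact vy=-9.557
  bounce: vy ← 0.82·9.557 = 7.836
Arc 3: start y=0.000, vy=7.836 → t=1.598, apex=3.130, x_land=57.592, impact vy=-7.836
  bounce: vy ← 0.82·7.836 = 6.426
Arc 4: start y=0.000, vy=6.426 → t=1.310, apex=2.105, x_land=70.955, impact vy=-6.426
  bounce: vy ← 0.82·6.426 = 5.269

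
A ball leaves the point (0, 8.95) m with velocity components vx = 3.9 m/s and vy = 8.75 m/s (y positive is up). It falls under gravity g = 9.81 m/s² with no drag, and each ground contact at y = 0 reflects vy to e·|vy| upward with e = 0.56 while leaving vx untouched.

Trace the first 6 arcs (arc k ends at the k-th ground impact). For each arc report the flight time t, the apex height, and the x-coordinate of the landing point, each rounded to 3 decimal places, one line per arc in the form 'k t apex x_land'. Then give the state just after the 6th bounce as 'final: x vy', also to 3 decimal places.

Arc 1: start y=8.950, vy=8.750 → t=2.511, apex=12.852, x_land=9.792, impact vy=-15.880
  bounce: vy ← 0.56·15.880 = 8.893
Arc 2: start y=0.000, vy=8.893 → t=1.813, apex=4.030, x_land=16.862, impact vy=-8.893
  bounce: vy ← 0.56·8.893 = 4.980
Arc 3: start y=0.000, vy=4.980 → t=1.015, apex=1.264, x_land=20.822, impact vy=-4.980
  bounce: vy ← 0.56·4.980 = 2.789
Arc 4: start y=0.000, vy=2.789 → t=0.569, apex=0.396, x_land=23.039, impact vy=-2.789
  bounce: vy ← 0.56·2.789 = 1.562
Arc 5: start y=0.000, vy=1.562 → t=0.318, apex=0.124, x_land=24.281, impact vy=-1.562
  bounce: vy ← 0.56·1.562 = 0.875
Arc 6: start y=0.000, vy=0.875 → t=0.178, apex=0.039, x_land=24.976, impact vy=-0.875
  bounce: vy ← 0.56·0.875 = 0.490

1 2.511 12.852 9.792
2 1.813 4.030 16.862
3 1.015 1.264 20.822
4 0.569 0.396 23.039
5 0.318 0.124 24.281
6 0.178 0.039 24.976
final: 24.976 0.490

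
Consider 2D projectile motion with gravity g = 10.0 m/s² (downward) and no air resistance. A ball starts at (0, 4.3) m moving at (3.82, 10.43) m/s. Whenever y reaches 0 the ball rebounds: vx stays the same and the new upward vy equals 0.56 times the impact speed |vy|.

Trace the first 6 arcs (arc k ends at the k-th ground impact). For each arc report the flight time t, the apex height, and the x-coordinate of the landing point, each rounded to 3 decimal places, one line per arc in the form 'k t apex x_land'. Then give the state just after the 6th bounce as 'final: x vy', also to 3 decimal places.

Arc 1: start y=4.300, vy=10.430 → t=2.439, apex=9.739, x_land=9.316, impact vy=-13.957
  bounce: vy ← 0.56·13.957 = 7.816
Arc 2: start y=0.000, vy=7.816 → t=1.563, apex=3.054, x_land=15.287, impact vy=-7.816
  bounce: vy ← 0.56·7.816 = 4.377
Arc 3: start y=0.000, vy=4.377 → t=0.875, apex=0.958, x_land=18.631, impact vy=-4.377
  bounce: vy ← 0.56·4.377 = 2.451
Arc 4: start y=0.000, vy=2.451 → t=0.490, apex=0.300, x_land=20.503, impact vy=-2.451
  bounce: vy ← 0.56·2.451 = 1.373
Arc 5: start y=0.000, vy=1.373 → t=0.275, apex=0.094, x_land=21.552, impact vy=-1.373
  bounce: vy ← 0.56·1.373 = 0.769
Arc 6: start y=0.000, vy=0.769 → t=0.154, apex=0.030, x_land=22.139, impact vy=-0.769
  bounce: vy ← 0.56·0.769 = 0.430

1 2.439 9.739 9.316
2 1.563 3.054 15.287
3 0.875 0.958 18.631
4 0.490 0.300 20.503
5 0.275 0.094 21.552
6 0.154 0.030 22.139
final: 22.139 0.430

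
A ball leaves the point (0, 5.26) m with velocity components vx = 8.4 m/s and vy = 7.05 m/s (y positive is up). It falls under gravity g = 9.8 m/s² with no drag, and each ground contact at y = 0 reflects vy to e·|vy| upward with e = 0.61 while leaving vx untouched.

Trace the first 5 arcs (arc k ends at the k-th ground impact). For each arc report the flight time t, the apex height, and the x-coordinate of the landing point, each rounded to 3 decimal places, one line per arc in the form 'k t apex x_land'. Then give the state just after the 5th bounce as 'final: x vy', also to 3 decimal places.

1 1.981 7.796 16.638
2 1.539 2.901 29.564
3 0.939 1.079 37.449
4 0.573 0.402 42.259
5 0.349 0.149 45.193
final: 45.193 1.044

Arc 1: start y=5.260, vy=7.050 → t=1.981, apex=7.796, x_land=16.638, impact vy=-12.361
  bounce: vy ← 0.61·12.361 = 7.540
Arc 2: start y=0.000, vy=7.540 → t=1.539, apex=2.901, x_land=29.564, impact vy=-7.540
  bounce: vy ← 0.61·7.540 = 4.600
Arc 3: start y=0.000, vy=4.600 → t=0.939, apex=1.079, x_land=37.449, impact vy=-4.600
  bounce: vy ← 0.61·4.600 = 2.806
Arc 4: start y=0.000, vy=2.806 → t=0.573, apex=0.402, x_land=42.259, impact vy=-2.806
  bounce: vy ← 0.61·2.806 = 1.712
Arc 5: start y=0.000, vy=1.712 → t=0.349, apex=0.149, x_land=45.193, impact vy=-1.712
  bounce: vy ← 0.61·1.712 = 1.044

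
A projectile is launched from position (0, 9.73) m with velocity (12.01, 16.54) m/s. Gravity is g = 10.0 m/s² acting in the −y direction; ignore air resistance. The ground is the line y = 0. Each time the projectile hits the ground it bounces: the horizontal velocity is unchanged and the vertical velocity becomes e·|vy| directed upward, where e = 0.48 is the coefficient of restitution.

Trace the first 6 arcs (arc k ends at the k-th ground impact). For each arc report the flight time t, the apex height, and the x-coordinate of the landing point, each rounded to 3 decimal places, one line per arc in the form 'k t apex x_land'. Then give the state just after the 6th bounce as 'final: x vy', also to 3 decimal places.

1 3.818 23.409 45.851
2 2.077 5.393 70.798
3 0.997 1.243 82.772
4 0.479 0.286 88.520
5 0.230 0.066 91.279
6 0.110 0.015 92.603
final: 92.603 0.265

Arc 1: start y=9.730, vy=16.540 → t=3.818, apex=23.409, x_land=45.851, impact vy=-21.637
  bounce: vy ← 0.48·21.637 = 10.386
Arc 2: start y=0.000, vy=10.386 → t=2.077, apex=5.393, x_land=70.798, impact vy=-10.386
  bounce: vy ← 0.48·10.386 = 4.985
Arc 3: start y=0.000, vy=4.985 → t=0.997, apex=1.243, x_land=82.772, impact vy=-4.985
  bounce: vy ← 0.48·4.985 = 2.393
Arc 4: start y=0.000, vy=2.393 → t=0.479, apex=0.286, x_land=88.520, impact vy=-2.393
  bounce: vy ← 0.48·2.393 = 1.149
Arc 5: start y=0.000, vy=1.149 → t=0.230, apex=0.066, x_land=91.279, impact vy=-1.149
  bounce: vy ← 0.48·1.149 = 0.551
Arc 6: start y=0.000, vy=0.551 → t=0.110, apex=0.015, x_land=92.603, impact vy=-0.551
  bounce: vy ← 0.48·0.551 = 0.265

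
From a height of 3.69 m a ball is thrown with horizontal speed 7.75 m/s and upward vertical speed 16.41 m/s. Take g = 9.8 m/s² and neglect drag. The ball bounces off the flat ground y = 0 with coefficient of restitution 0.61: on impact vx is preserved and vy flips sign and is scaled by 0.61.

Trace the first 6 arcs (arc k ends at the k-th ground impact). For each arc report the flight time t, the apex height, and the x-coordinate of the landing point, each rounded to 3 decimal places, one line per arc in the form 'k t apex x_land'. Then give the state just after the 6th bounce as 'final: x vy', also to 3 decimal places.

1 3.560 17.429 27.594
2 2.301 6.485 45.426
3 1.404 2.413 56.303
4 0.856 0.898 62.939
5 0.522 0.334 66.986
6 0.319 0.124 69.455
final: 69.455 0.952

Arc 1: start y=3.690, vy=16.410 → t=3.560, apex=17.429, x_land=27.594, impact vy=-18.483
  bounce: vy ← 0.61·18.483 = 11.274
Arc 2: start y=0.000, vy=11.274 → t=2.301, apex=6.485, x_land=45.426, impact vy=-11.274
  bounce: vy ← 0.61·11.274 = 6.877
Arc 3: start y=0.000, vy=6.877 → t=1.404, apex=2.413, x_land=56.303, impact vy=-6.877
  bounce: vy ← 0.61·6.877 = 4.195
Arc 4: start y=0.000, vy=4.195 → t=0.856, apex=0.898, x_land=62.939, impact vy=-4.195
  bounce: vy ← 0.61·4.195 = 2.559
Arc 5: start y=0.000, vy=2.559 → t=0.522, apex=0.334, x_land=66.986, impact vy=-2.559
  bounce: vy ← 0.61·2.559 = 1.561
Arc 6: start y=0.000, vy=1.561 → t=0.319, apex=0.124, x_land=69.455, impact vy=-1.561
  bounce: vy ← 0.61·1.561 = 0.952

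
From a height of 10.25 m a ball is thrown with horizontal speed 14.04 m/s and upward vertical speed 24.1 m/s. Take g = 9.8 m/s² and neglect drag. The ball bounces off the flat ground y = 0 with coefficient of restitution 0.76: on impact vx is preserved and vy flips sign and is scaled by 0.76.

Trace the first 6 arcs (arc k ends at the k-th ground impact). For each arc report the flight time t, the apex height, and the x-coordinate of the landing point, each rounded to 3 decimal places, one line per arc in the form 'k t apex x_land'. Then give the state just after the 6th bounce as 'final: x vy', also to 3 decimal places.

1 5.312 39.883 74.583
2 4.337 23.037 135.467
3 3.296 13.306 181.739
4 2.505 7.685 216.906
5 1.904 4.439 243.633
6 1.447 2.564 263.946
final: 263.946 5.388

Arc 1: start y=10.250, vy=24.100 → t=5.312, apex=39.883, x_land=74.583, impact vy=-27.959
  bounce: vy ← 0.76·27.959 = 21.249
Arc 2: start y=0.000, vy=21.249 → t=4.337, apex=23.037, x_land=135.467, impact vy=-21.249
  bounce: vy ← 0.76·21.249 = 16.149
Arc 3: start y=0.000, vy=16.149 → t=3.296, apex=13.306, x_land=181.739, impact vy=-16.149
  bounce: vy ← 0.76·16.149 = 12.273
Arc 4: start y=0.000, vy=12.273 → t=2.505, apex=7.685, x_land=216.906, impact vy=-12.273
  bounce: vy ← 0.76·12.273 = 9.328
Arc 5: start y=0.000, vy=9.328 → t=1.904, apex=4.439, x_land=243.633, impact vy=-9.328
  bounce: vy ← 0.76·9.328 = 7.089
Arc 6: start y=0.000, vy=7.089 → t=1.447, apex=2.564, x_land=263.946, impact vy=-7.089
  bounce: vy ← 0.76·7.089 = 5.388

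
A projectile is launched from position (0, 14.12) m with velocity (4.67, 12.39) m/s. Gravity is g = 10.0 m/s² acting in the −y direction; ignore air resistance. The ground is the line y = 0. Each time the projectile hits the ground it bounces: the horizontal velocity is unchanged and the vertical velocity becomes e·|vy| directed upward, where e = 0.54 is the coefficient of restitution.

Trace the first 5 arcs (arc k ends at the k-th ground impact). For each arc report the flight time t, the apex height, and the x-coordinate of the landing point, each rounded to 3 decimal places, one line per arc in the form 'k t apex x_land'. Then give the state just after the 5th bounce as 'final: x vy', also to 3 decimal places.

1 3.327 21.796 15.536
2 2.255 6.356 26.067
3 1.218 1.853 31.753
4 0.658 0.540 34.824
5 0.355 0.158 36.482
final: 36.482 0.959

Arc 1: start y=14.120, vy=12.390 → t=3.327, apex=21.796, x_land=15.536, impact vy=-20.879
  bounce: vy ← 0.54·20.879 = 11.274
Arc 2: start y=0.000, vy=11.274 → t=2.255, apex=6.356, x_land=26.067, impact vy=-11.274
  bounce: vy ← 0.54·11.274 = 6.088
Arc 3: start y=0.000, vy=6.088 → t=1.218, apex=1.853, x_land=31.753, impact vy=-6.088
  bounce: vy ← 0.54·6.088 = 3.288
Arc 4: start y=0.000, vy=3.288 → t=0.658, apex=0.540, x_land=34.824, impact vy=-3.288
  bounce: vy ← 0.54·3.288 = 1.775
Arc 5: start y=0.000, vy=1.775 → t=0.355, apex=0.158, x_land=36.482, impact vy=-1.775
  bounce: vy ← 0.54·1.775 = 0.959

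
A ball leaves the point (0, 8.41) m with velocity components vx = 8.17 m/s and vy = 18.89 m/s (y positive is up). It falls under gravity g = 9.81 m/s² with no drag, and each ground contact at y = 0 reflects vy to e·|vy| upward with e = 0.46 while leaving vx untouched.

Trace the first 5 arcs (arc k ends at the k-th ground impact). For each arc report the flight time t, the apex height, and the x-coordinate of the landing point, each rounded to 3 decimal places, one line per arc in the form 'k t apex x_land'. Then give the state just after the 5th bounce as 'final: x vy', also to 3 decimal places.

1 4.254 26.597 34.757
2 2.142 5.628 52.260
3 0.985 1.191 60.311
4 0.453 0.252 64.015
5 0.209 0.053 65.718
final: 65.718 0.470

Arc 1: start y=8.410, vy=18.890 → t=4.254, apex=26.597, x_land=34.757, impact vy=-22.844
  bounce: vy ← 0.46·22.844 = 10.508
Arc 2: start y=0.000, vy=10.508 → t=2.142, apex=5.628, x_land=52.260, impact vy=-10.508
  bounce: vy ← 0.46·10.508 = 4.834
Arc 3: start y=0.000, vy=4.834 → t=0.985, apex=1.191, x_land=60.311, impact vy=-4.834
  bounce: vy ← 0.46·4.834 = 2.224
Arc 4: start y=0.000, vy=2.224 → t=0.453, apex=0.252, x_land=64.015, impact vy=-2.224
  bounce: vy ← 0.46·2.224 = 1.023
Arc 5: start y=0.000, vy=1.023 → t=0.209, apex=0.053, x_land=65.718, impact vy=-1.023
  bounce: vy ← 0.46·1.023 = 0.470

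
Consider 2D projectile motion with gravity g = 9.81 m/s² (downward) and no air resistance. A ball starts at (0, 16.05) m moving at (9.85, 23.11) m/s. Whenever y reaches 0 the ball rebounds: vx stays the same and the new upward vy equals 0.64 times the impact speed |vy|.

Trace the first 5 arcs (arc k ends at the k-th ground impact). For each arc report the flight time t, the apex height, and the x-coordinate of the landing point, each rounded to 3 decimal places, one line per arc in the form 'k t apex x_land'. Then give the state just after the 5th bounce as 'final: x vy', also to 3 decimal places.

Arc 1: start y=16.050, vy=23.110 → t=5.326, apex=43.271, x_land=52.460, impact vy=-29.137
  bounce: vy ← 0.64·29.137 = 18.648
Arc 2: start y=0.000, vy=18.648 → t=3.802, apex=17.724, x_land=89.908, impact vy=-18.648
  bounce: vy ← 0.64·18.648 = 11.935
Arc 3: start y=0.000, vy=11.935 → t=2.433, apex=7.260, x_land=113.874, impact vy=-11.935
  bounce: vy ← 0.64·11.935 = 7.638
Arc 4: start y=0.000, vy=7.638 → t=1.557, apex=2.974, x_land=129.213, impact vy=-7.638
  bounce: vy ← 0.64·7.638 = 4.888
Arc 5: start y=0.000, vy=4.888 → t=0.997, apex=1.218, x_land=139.029, impact vy=-4.888
  bounce: vy ← 0.64·4.888 = 3.129

1 5.326 43.271 52.460
2 3.802 17.724 89.908
3 2.433 7.260 113.874
4 1.557 2.974 129.213
5 0.997 1.218 139.029
final: 139.029 3.129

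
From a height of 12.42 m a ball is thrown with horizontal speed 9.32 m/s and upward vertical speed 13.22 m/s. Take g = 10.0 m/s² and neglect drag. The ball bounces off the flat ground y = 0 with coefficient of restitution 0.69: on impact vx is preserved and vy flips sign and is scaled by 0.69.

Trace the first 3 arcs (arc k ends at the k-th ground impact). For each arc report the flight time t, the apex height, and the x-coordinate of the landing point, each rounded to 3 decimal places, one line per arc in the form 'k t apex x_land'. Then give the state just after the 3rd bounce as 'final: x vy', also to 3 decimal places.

1 3.379 21.158 31.493
2 2.839 10.074 57.951
3 1.959 4.796 76.207
final: 76.207 6.758

Arc 1: start y=12.420, vy=13.220 → t=3.379, apex=21.158, x_land=31.493, impact vy=-20.571
  bounce: vy ← 0.69·20.571 = 14.194
Arc 2: start y=0.000, vy=14.194 → t=2.839, apex=10.074, x_land=57.951, impact vy=-14.194
  bounce: vy ← 0.69·14.194 = 9.794
Arc 3: start y=0.000, vy=9.794 → t=1.959, apex=4.796, x_land=76.207, impact vy=-9.794
  bounce: vy ← 0.69·9.794 = 6.758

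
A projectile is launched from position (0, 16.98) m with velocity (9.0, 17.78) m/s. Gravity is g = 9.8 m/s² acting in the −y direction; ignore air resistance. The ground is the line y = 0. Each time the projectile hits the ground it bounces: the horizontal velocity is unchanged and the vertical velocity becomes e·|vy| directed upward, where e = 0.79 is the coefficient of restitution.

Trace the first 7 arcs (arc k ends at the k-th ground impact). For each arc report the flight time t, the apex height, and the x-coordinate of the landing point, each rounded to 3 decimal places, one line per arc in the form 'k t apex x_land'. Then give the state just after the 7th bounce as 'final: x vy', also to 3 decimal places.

Arc 1: start y=16.980, vy=17.780 → t=4.414, apex=33.109, x_land=39.723, impact vy=-25.474
  bounce: vy ← 0.79·25.474 = 20.125
Arc 2: start y=0.000, vy=20.125 → t=4.107, apex=20.663, x_land=76.687, impact vy=-20.125
  bounce: vy ← 0.79·20.125 = 15.898
Arc 3: start y=0.000, vy=15.898 → t=3.245, apex=12.896, x_land=105.888, impact vy=-15.898
  bounce: vy ← 0.79·15.898 = 12.560
Arc 4: start y=0.000, vy=12.560 → t=2.563, apex=8.048, x_land=128.957, impact vy=-12.560
  bounce: vy ← 0.79·12.560 = 9.922
Arc 5: start y=0.000, vy=9.922 → t=2.025, apex=5.023, x_land=147.182, impact vy=-9.922
  bounce: vy ← 0.79·9.922 = 7.839
Arc 6: start y=0.000, vy=7.839 → t=1.600, apex=3.135, x_land=161.579, impact vy=-7.839
  bounce: vy ← 0.79·7.839 = 6.192
Arc 7: start y=0.000, vy=6.192 → t=1.264, apex=1.956, x_land=172.953, impact vy=-6.192
  bounce: vy ← 0.79·6.192 = 4.892

1 4.414 33.109 39.723
2 4.107 20.663 76.687
3 3.245 12.896 105.888
4 2.563 8.048 128.957
5 2.025 5.023 147.182
6 1.600 3.135 161.579
7 1.264 1.956 172.953
final: 172.953 4.892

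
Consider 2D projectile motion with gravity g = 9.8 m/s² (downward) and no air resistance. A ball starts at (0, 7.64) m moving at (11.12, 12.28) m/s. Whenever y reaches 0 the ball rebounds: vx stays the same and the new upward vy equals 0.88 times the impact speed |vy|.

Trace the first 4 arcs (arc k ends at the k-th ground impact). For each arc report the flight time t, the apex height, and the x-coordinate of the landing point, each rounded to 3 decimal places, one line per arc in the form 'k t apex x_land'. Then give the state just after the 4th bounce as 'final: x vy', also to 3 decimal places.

Arc 1: start y=7.640, vy=12.280 → t=3.022, apex=15.334, x_land=33.605, impact vy=-17.336
  bounce: vy ← 0.88·17.336 = 15.256
Arc 2: start y=0.000, vy=15.256 → t=3.113, apex=11.874, x_land=68.227, impact vy=-15.256
  bounce: vy ← 0.88·15.256 = 13.425
Arc 3: start y=0.000, vy=13.425 → t=2.740, apex=9.196, x_land=98.693, impact vy=-13.425
  bounce: vy ← 0.88·13.425 = 11.814
Arc 4: start y=0.000, vy=11.814 → t=2.411, apex=7.121, x_land=125.504, impact vy=-11.814
  bounce: vy ← 0.88·11.814 = 10.396

1 3.022 15.334 33.605
2 3.113 11.874 68.227
3 2.740 9.196 98.693
4 2.411 7.121 125.504
final: 125.504 10.396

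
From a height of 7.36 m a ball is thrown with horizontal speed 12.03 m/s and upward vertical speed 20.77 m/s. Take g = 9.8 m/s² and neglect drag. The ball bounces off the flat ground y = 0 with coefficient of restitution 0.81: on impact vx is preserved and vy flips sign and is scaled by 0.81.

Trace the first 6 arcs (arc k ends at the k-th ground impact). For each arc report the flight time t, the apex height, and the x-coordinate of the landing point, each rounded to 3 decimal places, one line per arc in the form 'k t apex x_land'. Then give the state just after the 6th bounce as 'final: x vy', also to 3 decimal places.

Arc 1: start y=7.360, vy=20.770 → t=4.568, apex=29.370, x_land=54.948, impact vy=-23.993
  bounce: vy ← 0.81·23.993 = 19.434
Arc 2: start y=0.000, vy=19.434 → t=3.966, apex=19.270, x_land=102.661, impact vy=-19.434
  bounce: vy ← 0.81·19.434 = 15.742
Arc 3: start y=0.000, vy=15.742 → t=3.213, apex=12.643, x_land=141.308, impact vy=-15.742
  bounce: vy ← 0.81·15.742 = 12.751
Arc 4: start y=0.000, vy=12.751 → t=2.602, apex=8.295, x_land=172.613, impact vy=-12.751
  bounce: vy ← 0.81·12.751 = 10.328
Arc 5: start y=0.000, vy=10.328 → t=2.108, apex=5.442, x_land=197.969, impact vy=-10.328
  bounce: vy ← 0.81·10.328 = 8.366
Arc 6: start y=0.000, vy=8.366 → t=1.707, apex=3.571, x_land=218.508, impact vy=-8.366
  bounce: vy ← 0.81·8.366 = 6.776

1 4.568 29.370 54.948
2 3.966 19.270 102.661
3 3.213 12.643 141.308
4 2.602 8.295 172.613
5 2.108 5.442 197.969
6 1.707 3.571 218.508
final: 218.508 6.776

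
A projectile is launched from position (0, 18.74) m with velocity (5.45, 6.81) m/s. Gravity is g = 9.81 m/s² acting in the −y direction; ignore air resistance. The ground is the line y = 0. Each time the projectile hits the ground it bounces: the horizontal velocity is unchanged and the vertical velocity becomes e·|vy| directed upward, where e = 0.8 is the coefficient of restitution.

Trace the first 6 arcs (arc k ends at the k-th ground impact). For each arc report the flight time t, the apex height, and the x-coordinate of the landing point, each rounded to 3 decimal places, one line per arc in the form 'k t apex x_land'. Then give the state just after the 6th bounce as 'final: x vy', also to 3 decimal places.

1 2.768 21.104 15.088
2 3.319 13.506 33.175
3 2.655 8.644 47.645
4 2.124 5.532 59.221
5 1.699 3.541 68.482
6 1.359 2.266 75.891
final: 75.891 5.334

Arc 1: start y=18.740, vy=6.810 → t=2.768, apex=21.104, x_land=15.088, impact vy=-20.348
  bounce: vy ← 0.8·20.348 = 16.279
Arc 2: start y=0.000, vy=16.279 → t=3.319, apex=13.506, x_land=33.175, impact vy=-16.279
  bounce: vy ← 0.8·16.279 = 13.023
Arc 3: start y=0.000, vy=13.023 → t=2.655, apex=8.644, x_land=47.645, impact vy=-13.023
  bounce: vy ← 0.8·13.023 = 10.418
Arc 4: start y=0.000, vy=10.418 → t=2.124, apex=5.532, x_land=59.221, impact vy=-10.418
  bounce: vy ← 0.8·10.418 = 8.335
Arc 5: start y=0.000, vy=8.335 → t=1.699, apex=3.541, x_land=68.482, impact vy=-8.335
  bounce: vy ← 0.8·8.335 = 6.668
Arc 6: start y=0.000, vy=6.668 → t=1.359, apex=2.266, x_land=75.891, impact vy=-6.668
  bounce: vy ← 0.8·6.668 = 5.334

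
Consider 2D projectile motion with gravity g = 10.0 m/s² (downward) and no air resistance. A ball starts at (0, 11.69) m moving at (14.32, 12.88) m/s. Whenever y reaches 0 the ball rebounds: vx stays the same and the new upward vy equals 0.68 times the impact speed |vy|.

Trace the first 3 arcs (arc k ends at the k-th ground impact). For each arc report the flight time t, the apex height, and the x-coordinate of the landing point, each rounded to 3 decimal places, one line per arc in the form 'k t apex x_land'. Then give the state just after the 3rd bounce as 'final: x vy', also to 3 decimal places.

1 3.287 19.985 47.073
2 2.719 9.241 86.009
3 1.849 4.273 112.485
final: 112.485 6.286

Arc 1: start y=11.690, vy=12.880 → t=3.287, apex=19.985, x_land=47.073, impact vy=-19.992
  bounce: vy ← 0.68·19.992 = 13.595
Arc 2: start y=0.000, vy=13.595 → t=2.719, apex=9.241, x_land=86.009, impact vy=-13.595
  bounce: vy ← 0.68·13.595 = 9.244
Arc 3: start y=0.000, vy=9.244 → t=1.849, apex=4.273, x_land=112.485, impact vy=-9.244
  bounce: vy ← 0.68·9.244 = 6.286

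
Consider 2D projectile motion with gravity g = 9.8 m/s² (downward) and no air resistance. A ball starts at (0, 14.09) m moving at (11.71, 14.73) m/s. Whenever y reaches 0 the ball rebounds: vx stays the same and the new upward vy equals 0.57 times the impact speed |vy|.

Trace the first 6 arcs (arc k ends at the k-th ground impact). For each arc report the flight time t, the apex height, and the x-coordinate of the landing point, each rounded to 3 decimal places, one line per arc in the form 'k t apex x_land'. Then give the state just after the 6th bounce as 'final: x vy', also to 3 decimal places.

Arc 1: start y=14.090, vy=14.730 → t=3.769, apex=25.160, x_land=44.136, impact vy=-22.207
  bounce: vy ← 0.57·22.207 = 12.658
Arc 2: start y=0.000, vy=12.658 → t=2.583, apex=8.174, x_land=74.385, impact vy=-12.658
  bounce: vy ← 0.57·12.658 = 7.215
Arc 3: start y=0.000, vy=7.215 → t=1.472, apex=2.656, x_land=91.627, impact vy=-7.215
  bounce: vy ← 0.57·7.215 = 4.113
Arc 4: start y=0.000, vy=4.113 → t=0.839, apex=0.863, x_land=101.456, impact vy=-4.113
  bounce: vy ← 0.57·4.113 = 2.344
Arc 5: start y=0.000, vy=2.344 → t=0.478, apex=0.280, x_land=107.058, impact vy=-2.344
  bounce: vy ← 0.57·2.344 = 1.336
Arc 6: start y=0.000, vy=1.336 → t=0.273, apex=0.091, x_land=110.251, impact vy=-1.336
  bounce: vy ← 0.57·1.336 = 0.762

1 3.769 25.160 44.136
2 2.583 8.174 74.385
3 1.472 2.656 91.627
4 0.839 0.863 101.456
5 0.478 0.280 107.058
6 0.273 0.091 110.251
final: 110.251 0.762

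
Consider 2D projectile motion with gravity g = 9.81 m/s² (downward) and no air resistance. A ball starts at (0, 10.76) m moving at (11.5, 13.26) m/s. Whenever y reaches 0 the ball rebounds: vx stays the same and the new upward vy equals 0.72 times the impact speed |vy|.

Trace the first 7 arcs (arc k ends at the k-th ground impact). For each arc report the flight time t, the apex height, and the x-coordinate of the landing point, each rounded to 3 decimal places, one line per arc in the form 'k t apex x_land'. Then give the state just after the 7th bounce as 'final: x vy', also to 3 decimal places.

1 3.357 19.722 38.604
2 2.887 10.224 71.810
3 2.079 5.300 95.718
4 1.497 2.748 112.931
5 1.078 1.424 125.325
6 0.776 0.738 134.249
7 0.559 0.383 140.674
final: 140.674 1.973

Arc 1: start y=10.760, vy=13.260 → t=3.357, apex=19.722, x_land=38.604, impact vy=-19.671
  bounce: vy ← 0.72·19.671 = 14.163
Arc 2: start y=0.000, vy=14.163 → t=2.887, apex=10.224, x_land=71.810, impact vy=-14.163
  bounce: vy ← 0.72·14.163 = 10.197
Arc 3: start y=0.000, vy=10.197 → t=2.079, apex=5.300, x_land=95.718, impact vy=-10.197
  bounce: vy ← 0.72·10.197 = 7.342
Arc 4: start y=0.000, vy=7.342 → t=1.497, apex=2.748, x_land=112.931, impact vy=-7.342
  bounce: vy ← 0.72·7.342 = 5.286
Arc 5: start y=0.000, vy=5.286 → t=1.078, apex=1.424, x_land=125.325, impact vy=-5.286
  bounce: vy ← 0.72·5.286 = 3.806
Arc 6: start y=0.000, vy=3.806 → t=0.776, apex=0.738, x_land=134.249, impact vy=-3.806
  bounce: vy ← 0.72·3.806 = 2.740
Arc 7: start y=0.000, vy=2.740 → t=0.559, apex=0.383, x_land=140.674, impact vy=-2.740
  bounce: vy ← 0.72·2.740 = 1.973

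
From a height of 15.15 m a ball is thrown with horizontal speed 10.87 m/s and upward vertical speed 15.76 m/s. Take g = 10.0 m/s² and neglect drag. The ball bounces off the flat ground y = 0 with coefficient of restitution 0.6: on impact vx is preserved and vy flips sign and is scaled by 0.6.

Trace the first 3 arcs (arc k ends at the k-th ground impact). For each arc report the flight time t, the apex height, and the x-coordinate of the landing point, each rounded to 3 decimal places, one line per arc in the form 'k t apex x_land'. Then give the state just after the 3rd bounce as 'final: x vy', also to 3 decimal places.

Arc 1: start y=15.150, vy=15.760 → t=3.924, apex=27.569, x_land=42.655, impact vy=-23.481
  bounce: vy ← 0.6·23.481 = 14.089
Arc 2: start y=0.000, vy=14.089 → t=2.818, apex=9.925, x_land=73.285, impact vy=-14.089
  bounce: vy ← 0.6·14.089 = 8.453
Arc 3: start y=0.000, vy=8.453 → t=1.691, apex=3.573, x_land=91.662, impact vy=-8.453
  bounce: vy ← 0.6·8.453 = 5.072

1 3.924 27.569 42.655
2 2.818 9.925 73.285
3 1.691 3.573 91.662
final: 91.662 5.072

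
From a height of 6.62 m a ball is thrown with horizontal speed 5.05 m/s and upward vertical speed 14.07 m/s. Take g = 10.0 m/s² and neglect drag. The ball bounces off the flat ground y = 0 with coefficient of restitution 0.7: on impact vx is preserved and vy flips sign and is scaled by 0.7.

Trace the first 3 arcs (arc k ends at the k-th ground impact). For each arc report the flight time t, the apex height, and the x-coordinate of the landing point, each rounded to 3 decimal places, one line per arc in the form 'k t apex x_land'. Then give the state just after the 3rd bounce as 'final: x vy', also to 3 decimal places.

1 3.225 16.518 16.284
2 2.545 8.094 29.135
3 1.781 3.966 38.130
final: 38.130 6.234

Arc 1: start y=6.620, vy=14.070 → t=3.225, apex=16.518, x_land=16.284, impact vy=-18.176
  bounce: vy ← 0.7·18.176 = 12.723
Arc 2: start y=0.000, vy=12.723 → t=2.545, apex=8.094, x_land=29.135, impact vy=-12.723
  bounce: vy ← 0.7·12.723 = 8.906
Arc 3: start y=0.000, vy=8.906 → t=1.781, apex=3.966, x_land=38.130, impact vy=-8.906
  bounce: vy ← 0.7·8.906 = 6.234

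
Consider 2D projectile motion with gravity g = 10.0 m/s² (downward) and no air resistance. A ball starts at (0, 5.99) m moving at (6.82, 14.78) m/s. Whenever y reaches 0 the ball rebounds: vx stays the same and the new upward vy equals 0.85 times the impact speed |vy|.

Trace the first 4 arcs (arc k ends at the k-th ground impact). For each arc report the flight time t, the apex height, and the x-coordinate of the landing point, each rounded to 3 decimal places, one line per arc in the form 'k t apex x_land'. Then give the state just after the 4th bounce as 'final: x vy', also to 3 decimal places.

1 3.317 16.912 22.623
2 3.127 12.219 43.946
3 2.658 8.828 62.071
4 2.259 6.379 77.477
final: 77.477 9.600

Arc 1: start y=5.990, vy=14.780 → t=3.317, apex=16.912, x_land=22.623, impact vy=-18.392
  bounce: vy ← 0.85·18.392 = 15.633
Arc 2: start y=0.000, vy=15.633 → t=3.127, apex=12.219, x_land=43.946, impact vy=-15.633
  bounce: vy ← 0.85·15.633 = 13.288
Arc 3: start y=0.000, vy=13.288 → t=2.658, apex=8.828, x_land=62.071, impact vy=-13.288
  bounce: vy ← 0.85·13.288 = 11.295
Arc 4: start y=0.000, vy=11.295 → t=2.259, apex=6.379, x_land=77.477, impact vy=-11.295
  bounce: vy ← 0.85·11.295 = 9.600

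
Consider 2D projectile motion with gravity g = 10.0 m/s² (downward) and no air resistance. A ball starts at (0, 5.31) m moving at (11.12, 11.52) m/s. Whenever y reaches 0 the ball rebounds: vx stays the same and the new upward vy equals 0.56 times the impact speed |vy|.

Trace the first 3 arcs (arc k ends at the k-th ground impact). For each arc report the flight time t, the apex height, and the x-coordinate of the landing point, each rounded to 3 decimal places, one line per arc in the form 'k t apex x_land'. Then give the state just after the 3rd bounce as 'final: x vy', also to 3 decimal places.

1 2.698 11.946 29.998
2 1.731 3.746 49.249
3 0.969 1.175 60.029
final: 60.029 2.714

Arc 1: start y=5.310, vy=11.520 → t=2.698, apex=11.946, x_land=29.998, impact vy=-15.457
  bounce: vy ← 0.56·15.457 = 8.656
Arc 2: start y=0.000, vy=8.656 → t=1.731, apex=3.746, x_land=49.249, impact vy=-8.656
  bounce: vy ← 0.56·8.656 = 4.847
Arc 3: start y=0.000, vy=4.847 → t=0.969, apex=1.175, x_land=60.029, impact vy=-4.847
  bounce: vy ← 0.56·4.847 = 2.714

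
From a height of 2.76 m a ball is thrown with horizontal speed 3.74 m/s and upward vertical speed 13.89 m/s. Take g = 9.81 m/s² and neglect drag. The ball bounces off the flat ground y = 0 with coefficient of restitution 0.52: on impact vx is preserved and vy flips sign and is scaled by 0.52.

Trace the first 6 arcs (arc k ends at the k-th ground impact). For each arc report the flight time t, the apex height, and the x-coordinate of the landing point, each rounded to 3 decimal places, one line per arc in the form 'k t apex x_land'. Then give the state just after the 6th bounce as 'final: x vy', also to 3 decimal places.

1 3.018 12.593 11.288
2 1.666 3.405 17.521
3 0.867 0.921 20.761
4 0.451 0.249 22.447
5 0.234 0.067 23.323
6 0.122 0.018 23.779
final: 23.779 0.311

Arc 1: start y=2.760, vy=13.890 → t=3.018, apex=12.593, x_land=11.288, impact vy=-15.719
  bounce: vy ← 0.52·15.719 = 8.174
Arc 2: start y=0.000, vy=8.174 → t=1.666, apex=3.405, x_land=17.521, impact vy=-8.174
  bounce: vy ← 0.52·8.174 = 4.250
Arc 3: start y=0.000, vy=4.250 → t=0.867, apex=0.921, x_land=20.761, impact vy=-4.250
  bounce: vy ← 0.52·4.250 = 2.210
Arc 4: start y=0.000, vy=2.210 → t=0.451, apex=0.249, x_land=22.447, impact vy=-2.210
  bounce: vy ← 0.52·2.210 = 1.149
Arc 5: start y=0.000, vy=1.149 → t=0.234, apex=0.067, x_land=23.323, impact vy=-1.149
  bounce: vy ← 0.52·1.149 = 0.598
Arc 6: start y=0.000, vy=0.598 → t=0.122, apex=0.018, x_land=23.779, impact vy=-0.598
  bounce: vy ← 0.52·0.598 = 0.311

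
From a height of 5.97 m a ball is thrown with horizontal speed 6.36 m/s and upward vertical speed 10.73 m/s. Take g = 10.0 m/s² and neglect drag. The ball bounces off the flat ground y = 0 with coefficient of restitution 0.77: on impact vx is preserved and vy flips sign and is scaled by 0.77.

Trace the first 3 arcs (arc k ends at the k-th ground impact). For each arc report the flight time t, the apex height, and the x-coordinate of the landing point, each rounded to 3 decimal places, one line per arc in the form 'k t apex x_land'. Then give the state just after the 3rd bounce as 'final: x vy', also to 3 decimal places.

1 2.604 11.727 16.564
2 2.358 6.953 31.564
3 1.816 4.122 43.114
final: 43.114 6.992

Arc 1: start y=5.970, vy=10.730 → t=2.604, apex=11.727, x_land=16.564, impact vy=-15.314
  bounce: vy ← 0.77·15.314 = 11.792
Arc 2: start y=0.000, vy=11.792 → t=2.358, apex=6.953, x_land=31.564, impact vy=-11.792
  bounce: vy ← 0.77·11.792 = 9.080
Arc 3: start y=0.000, vy=9.080 → t=1.816, apex=4.122, x_land=43.114, impact vy=-9.080
  bounce: vy ← 0.77·9.080 = 6.992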